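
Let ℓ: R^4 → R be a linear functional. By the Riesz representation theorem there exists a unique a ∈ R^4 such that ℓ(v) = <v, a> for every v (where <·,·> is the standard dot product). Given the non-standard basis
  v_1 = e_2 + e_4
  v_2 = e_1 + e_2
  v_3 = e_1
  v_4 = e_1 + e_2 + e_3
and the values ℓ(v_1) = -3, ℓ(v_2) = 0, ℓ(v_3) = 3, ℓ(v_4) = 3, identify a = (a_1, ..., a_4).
a = (3, -3, 3, 0)

Write a = (a_1, ..., a_4) in the standard basis. For each basis vector v_i, ℓ(v_i) = <v_i, a> is a linear equation in the a_j's. Collect the n equations into a matrix system V a = ℓ, where row i of V is v_i (expressed in the standard basis). Since V is invertible (lower-triangular with 1s on the diagonal, up to permutation), solve by back-substitution:
  V =
[[0, 1, 0, 1],
 [1, 1, 0, 0],
 [1, 0, 0, 0],
 [1, 1, 1, 0]]
  V a = (-3, 0, 3, 3)
Solving gives a = (3, -3, 3, 0).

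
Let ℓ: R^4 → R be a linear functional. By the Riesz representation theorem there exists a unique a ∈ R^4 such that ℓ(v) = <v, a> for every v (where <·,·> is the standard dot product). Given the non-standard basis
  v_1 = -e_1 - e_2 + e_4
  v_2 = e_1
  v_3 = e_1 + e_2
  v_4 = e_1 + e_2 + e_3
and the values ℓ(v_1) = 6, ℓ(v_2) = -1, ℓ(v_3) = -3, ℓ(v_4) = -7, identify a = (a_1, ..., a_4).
a = (-1, -2, -4, 3)

Write a = (a_1, ..., a_4) in the standard basis. For each basis vector v_i, ℓ(v_i) = <v_i, a> is a linear equation in the a_j's. Collect the n equations into a matrix system V a = ℓ, where row i of V is v_i (expressed in the standard basis). Since V is invertible (lower-triangular with 1s on the diagonal, up to permutation), solve by back-substitution:
  V =
[[-1, -1, 0, 1],
 [1, 0, 0, 0],
 [1, 1, 0, 0],
 [1, 1, 1, 0]]
  V a = (6, -1, -3, -7)
Solving gives a = (-1, -2, -4, 3).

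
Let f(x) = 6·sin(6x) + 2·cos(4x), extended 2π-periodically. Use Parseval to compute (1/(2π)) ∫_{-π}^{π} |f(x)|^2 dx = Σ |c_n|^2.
Σ |c_n|^2 = 20

Expand |f|^2 and use orthogonality of {sin(nx), cos(mx)} on [-π, π]:
  ∫_{-π}^{π} sin(nx)^2 dx = π, ∫ cos(mx)^2 dx = π, and cross terms integrate to 0.
So ∫_{-π}^{π} f(x)^2 dx = 6^2 · π + 2^2 · π = (36 + 4)π.
Divide by 2π: (36 + 4)/2 = 20.
By Parseval, this equals Σ |c_n|^2.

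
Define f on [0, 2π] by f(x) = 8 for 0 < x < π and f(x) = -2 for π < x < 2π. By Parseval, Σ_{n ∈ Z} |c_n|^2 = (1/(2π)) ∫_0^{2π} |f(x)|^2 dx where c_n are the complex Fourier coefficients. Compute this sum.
Σ |c_n|^2 = 34

Parseval equates the L^2 energy of f (normalised by 1/(2π)) with the ℓ^2 sum of its Fourier coefficients: (1/(2π)) ∫_0^{2π} |f|^2 = Σ |c_n|^2.
Compute the left side: (1/(2π)) [∫_0^π 8^2 dx + ∫_π^{2π} (-2)^2 dx] = (1/(2π)) · (64π + 4π) = (64 + 4)/2 = 34.
So Σ_{n ∈ Z} |c_n|^2 = 34.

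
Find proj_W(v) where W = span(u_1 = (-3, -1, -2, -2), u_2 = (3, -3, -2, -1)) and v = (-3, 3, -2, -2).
proj_W(v) = (-269/69, 163/207, -106/207, -214/207)

Set up U = [u_1 | ... | u_2] ∈ R^(4×2). The projector onto W = col(U) is P = U (U^T U)^(-1) U^T.
Compute U^T U =
  [18, 0]
  [0, 23],
and U^T v = (14, -12).
Solve U^T U · c = U^T v for the coefficients: c = (7/9, -12/23). The projection is proj_W(v) = U c.
Check: (v - proj_W(v)) · u_1 = 0  (should be 0).
Check: (v - proj_W(v)) · u_2 = 0  (should be 0).
Result: proj_W(v) = (-269/69, 163/207, -106/207, -214/207).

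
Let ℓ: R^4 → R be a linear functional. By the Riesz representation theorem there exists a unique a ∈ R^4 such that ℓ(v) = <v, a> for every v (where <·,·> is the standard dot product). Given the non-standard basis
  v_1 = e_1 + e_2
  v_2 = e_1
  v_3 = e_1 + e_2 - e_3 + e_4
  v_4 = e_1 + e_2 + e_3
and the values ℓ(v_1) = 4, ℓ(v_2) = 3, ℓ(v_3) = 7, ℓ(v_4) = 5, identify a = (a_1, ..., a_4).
a = (3, 1, 1, 4)

Write a = (a_1, ..., a_4) in the standard basis. For each basis vector v_i, ℓ(v_i) = <v_i, a> is a linear equation in the a_j's. Collect the n equations into a matrix system V a = ℓ, where row i of V is v_i (expressed in the standard basis). Since V is invertible (lower-triangular with 1s on the diagonal, up to permutation), solve by back-substitution:
  V =
[[1, 1, 0, 0],
 [1, 0, 0, 0],
 [1, 1, -1, 1],
 [1, 1, 1, 0]]
  V a = (4, 3, 7, 5)
Solving gives a = (3, 1, 1, 4).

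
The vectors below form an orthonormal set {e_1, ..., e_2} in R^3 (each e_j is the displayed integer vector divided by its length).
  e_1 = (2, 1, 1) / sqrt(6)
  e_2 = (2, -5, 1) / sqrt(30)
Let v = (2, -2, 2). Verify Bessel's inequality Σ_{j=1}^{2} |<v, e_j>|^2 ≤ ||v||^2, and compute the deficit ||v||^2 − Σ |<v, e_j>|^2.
Σ |<v, e_j>|^2 = 56/5; ||v||^2 = 12; deficit = 4/5

Write each e_j = u_j / sqrt(<u_j, u_j>) where u_j is the displayed integer vector. Then <v, e_j> = <v, u_j> / sqrt(<u_j, u_j>), so |<v, e_j>|^2 = <v, u_j>^2 / <u_j, u_j>.
Coefficients: <v, e_1> = 4/sqrt(6), <v, e_2> = 16/sqrt(30).
Square and sum: Σ |<v, e_j>|^2 = 56/5.
Compute ||v||^2 = v·v = 12.
Deficit = 12 − 56/5 = 4/5 ≥ 0, confirming Bessel's inequality. (The deficit equals ||v − Σ <v,e_j> e_j||^2, the squared distance from v to span{e_j}.)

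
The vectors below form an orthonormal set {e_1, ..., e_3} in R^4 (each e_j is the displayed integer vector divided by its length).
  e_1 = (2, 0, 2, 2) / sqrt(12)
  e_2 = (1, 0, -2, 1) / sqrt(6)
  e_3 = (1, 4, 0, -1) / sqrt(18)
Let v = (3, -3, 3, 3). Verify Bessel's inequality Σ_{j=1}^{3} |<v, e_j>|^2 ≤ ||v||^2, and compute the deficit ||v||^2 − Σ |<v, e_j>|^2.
Σ |<v, e_j>|^2 = 35; ||v||^2 = 36; deficit = 1

Write each e_j = u_j / sqrt(<u_j, u_j>) where u_j is the displayed integer vector. Then <v, e_j> = <v, u_j> / sqrt(<u_j, u_j>), so |<v, e_j>|^2 = <v, u_j>^2 / <u_j, u_j>.
Coefficients: <v, e_1> = 18/sqrt(12), <v, e_2> = 0/sqrt(6), <v, e_3> = -12/sqrt(18).
Square and sum: Σ |<v, e_j>|^2 = 35.
Compute ||v||^2 = v·v = 36.
Deficit = 36 − 35 = 1 ≥ 0, confirming Bessel's inequality. (The deficit equals ||v − Σ <v,e_j> e_j||^2, the squared distance from v to span{e_j}.)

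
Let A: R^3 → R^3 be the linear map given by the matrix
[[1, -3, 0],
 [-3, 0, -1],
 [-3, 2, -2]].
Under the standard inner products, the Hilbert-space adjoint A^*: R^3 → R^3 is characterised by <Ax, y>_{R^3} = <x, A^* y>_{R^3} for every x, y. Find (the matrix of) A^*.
A^* = A^T =
[[1, -3, -3],
 [-3, 0, 2],
 [0, -1, -2]]

For real matrices with standard dot products, the defining identity <Ax, y> = <x, A^* y> gives (Ax)^T y = x^T (A^*) y, i.e. x^T A^T y = x^T (A^*) y. Since this holds for all x, y, we must have A^* = A^T. Therefore
A^* =
[[1, -3, -3],
 [-3, 0, 2],
 [0, -1, -2]].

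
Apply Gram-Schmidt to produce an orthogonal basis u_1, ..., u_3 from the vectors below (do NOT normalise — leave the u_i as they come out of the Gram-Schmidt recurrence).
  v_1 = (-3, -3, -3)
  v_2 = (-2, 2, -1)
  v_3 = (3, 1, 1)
Orthogonal basis:
  u_1 = (-3, -3, -3)
  u_2 = (-5/3, 7/3, -2/3)
  u_3 = (9/13, 3/13, -12/13)

Apply the Gram-Schmidt recurrence
  u_1 = v_1
  u_i = v_i − Σ_{j<i} ((v_i · u_j) / (u_j · u_j)) · u_j.

Step by step this gives:
  u_1 = (-3, -3, -3)
  u_2 = (-5/3, 7/3, -2/3)
  u_3 = (9/13, 3/13, -12/13)

Orthogonality check:
  u_2 · u_1 = 0 (should be 0)
  u_3 · u_1 = 0 (should be 0)
  u_3 · u_2 = 0 (should be 0)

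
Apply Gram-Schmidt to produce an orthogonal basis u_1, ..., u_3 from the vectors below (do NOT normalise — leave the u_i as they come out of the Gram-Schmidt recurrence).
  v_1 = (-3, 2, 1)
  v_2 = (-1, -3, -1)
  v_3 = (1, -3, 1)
Orthogonal basis:
  u_1 = (-3, 2, 1)
  u_2 = (-13/7, -17/7, -5/7)
  u_3 = (4/23, -16/23, 44/23)

Apply the Gram-Schmidt recurrence
  u_1 = v_1
  u_i = v_i − Σ_{j<i} ((v_i · u_j) / (u_j · u_j)) · u_j.

Step by step this gives:
  u_1 = (-3, 2, 1)
  u_2 = (-13/7, -17/7, -5/7)
  u_3 = (4/23, -16/23, 44/23)

Orthogonality check:
  u_2 · u_1 = 0 (should be 0)
  u_3 · u_1 = 0 (should be 0)
  u_3 · u_2 = 0 (should be 0)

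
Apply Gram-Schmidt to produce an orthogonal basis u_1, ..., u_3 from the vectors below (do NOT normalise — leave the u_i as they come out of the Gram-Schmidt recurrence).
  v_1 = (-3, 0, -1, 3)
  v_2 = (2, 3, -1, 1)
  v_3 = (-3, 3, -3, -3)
Orthogonal basis:
  u_1 = (-3, 0, -1, 3)
  u_2 = (32/19, 3, -21/19, 25/19)
  u_3 = (-816/281, 654/281, -729/281, -1059/281)

Apply the Gram-Schmidt recurrence
  u_1 = v_1
  u_i = v_i − Σ_{j<i} ((v_i · u_j) / (u_j · u_j)) · u_j.

Step by step this gives:
  u_1 = (-3, 0, -1, 3)
  u_2 = (32/19, 3, -21/19, 25/19)
  u_3 = (-816/281, 654/281, -729/281, -1059/281)

Orthogonality check:
  u_2 · u_1 = 0 (should be 0)
  u_3 · u_1 = 0 (should be 0)
  u_3 · u_2 = 0 (should be 0)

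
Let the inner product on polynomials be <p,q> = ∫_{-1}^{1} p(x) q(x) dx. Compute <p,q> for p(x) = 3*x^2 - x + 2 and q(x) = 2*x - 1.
<p,q> = -22/3

Expand the product: p(x)·q(x) = 6*x^3 - 5*x^2 + 5*x - 2.
∫_{-1}^{1} of each monomial x^k gives [2/(k+1) if k even, 0 if k odd]. Integrating term-by-term (or equivalently evaluating the antiderivative F(x) = 3*x^4/2 - 5*x^3/3 + 5*x^2/2 - 2*x at the endpoints):
  F(1) − F(−1) = 1/3 − (23/3) = -22/3.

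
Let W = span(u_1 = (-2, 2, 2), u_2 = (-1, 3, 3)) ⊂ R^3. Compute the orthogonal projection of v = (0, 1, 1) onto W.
proj_W(v) = (0, 1, 1)

Set up U = [u_1 | ... | u_2] ∈ R^(3×2). The projector onto W = col(U) is P = U (U^T U)^(-1) U^T.
Compute U^T U =
  [12, 14]
  [14, 19],
and U^T v = (4, 6).
Solve U^T U · c = U^T v for the coefficients: c = (-1/4, 1/2). The projection is proj_W(v) = U c.
Check: (v - proj_W(v)) · u_1 = 0  (should be 0).
Check: (v - proj_W(v)) · u_2 = 0  (should be 0).
Result: proj_W(v) = (0, 1, 1).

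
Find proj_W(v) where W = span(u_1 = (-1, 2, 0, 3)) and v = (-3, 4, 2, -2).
proj_W(v) = (-5/14, 5/7, 0, 15/14)

Set up U = [u_1 | ... | u_1] ∈ R^(4×1). The projector onto W = col(U) is P = U (U^T U)^(-1) U^T.
Compute U^T U =
  [14],
and U^T v = (5).
Solve U^T U · c = U^T v for the coefficients: c = (5/14). The projection is proj_W(v) = U c.
Check: (v - proj_W(v)) · u_1 = 0  (should be 0).
Result: proj_W(v) = (-5/14, 5/7, 0, 15/14).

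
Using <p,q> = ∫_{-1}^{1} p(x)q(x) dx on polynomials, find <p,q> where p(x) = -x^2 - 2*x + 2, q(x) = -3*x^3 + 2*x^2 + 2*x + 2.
<p,q> = 124/15

Expand the product: p(x)·q(x) = 3*x^5 + 4*x^4 - 12*x^3 - 2*x^2 + 4.
∫_{-1}^{1} of each monomial x^k gives [2/(k+1) if k even, 0 if k odd]. Integrating term-by-term (or equivalently evaluating the antiderivative F(x) = x^6/2 + 4*x^5/5 - 3*x^4 - 2*x^3/3 + 4*x at the endpoints):
  F(1) − F(−1) = 49/30 − (-199/30) = 124/15.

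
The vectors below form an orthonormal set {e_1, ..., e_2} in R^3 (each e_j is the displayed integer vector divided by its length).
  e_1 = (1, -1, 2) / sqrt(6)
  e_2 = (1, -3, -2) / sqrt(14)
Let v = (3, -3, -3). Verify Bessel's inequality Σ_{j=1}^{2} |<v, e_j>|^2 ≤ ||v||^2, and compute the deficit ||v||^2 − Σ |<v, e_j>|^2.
Σ |<v, e_j>|^2 = 162/7; ||v||^2 = 27; deficit = 27/7

Write each e_j = u_j / sqrt(<u_j, u_j>) where u_j is the displayed integer vector. Then <v, e_j> = <v, u_j> / sqrt(<u_j, u_j>), so |<v, e_j>|^2 = <v, u_j>^2 / <u_j, u_j>.
Coefficients: <v, e_1> = 0/sqrt(6), <v, e_2> = 18/sqrt(14).
Square and sum: Σ |<v, e_j>|^2 = 162/7.
Compute ||v||^2 = v·v = 27.
Deficit = 27 − 162/7 = 27/7 ≥ 0, confirming Bessel's inequality. (The deficit equals ||v − Σ <v,e_j> e_j||^2, the squared distance from v to span{e_j}.)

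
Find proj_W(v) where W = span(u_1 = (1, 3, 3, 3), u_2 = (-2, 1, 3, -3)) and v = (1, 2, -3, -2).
proj_W(v) = (-29/643, -619/643, -771/643, -315/643)

Set up U = [u_1 | ... | u_2] ∈ R^(4×2). The projector onto W = col(U) is P = U (U^T U)^(-1) U^T.
Compute U^T U =
  [28, 1]
  [1, 23],
and U^T v = (-8, -3).
Solve U^T U · c = U^T v for the coefficients: c = (-181/643, -76/643). The projection is proj_W(v) = U c.
Check: (v - proj_W(v)) · u_1 = 0  (should be 0).
Check: (v - proj_W(v)) · u_2 = 0  (should be 0).
Result: proj_W(v) = (-29/643, -619/643, -771/643, -315/643).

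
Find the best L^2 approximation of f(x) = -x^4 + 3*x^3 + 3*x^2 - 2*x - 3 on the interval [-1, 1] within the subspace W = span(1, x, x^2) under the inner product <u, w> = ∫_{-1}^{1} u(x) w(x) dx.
g(x) = 15*x^2/7 - x/5 - 102/35

The best approximation g ∈ W is the orthogonal projection of f onto W. Writing g = a_0 + a_1 x + a_2 x^2, the coefficients solve the normal equations G · a = b where
  G_{ij} = <φ_i, φ_j> and b_i = <f, φ_i>, with φ_0 = 1, φ_1 = x, φ_2 = x^2.
G =
  [2, 0, 2/3]
  [0, 2/3, 0]
  [2/3, 0, 2/5],
b = (-22/5, -2/15, -38/35).
Solving gives a_0 = -102/35, a_1 = -1/5, a_2 = 15/7, so
  g(x) = 15*x^2/7 - x/5 - 102/35.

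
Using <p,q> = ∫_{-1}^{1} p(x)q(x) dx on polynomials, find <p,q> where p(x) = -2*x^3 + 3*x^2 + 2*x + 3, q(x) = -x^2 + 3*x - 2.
<p,q> = -88/5

Expand the product: p(x)·q(x) = 2*x^5 - 9*x^4 + 11*x^3 - 3*x^2 + 5*x - 6.
∫_{-1}^{1} of each monomial x^k gives [2/(k+1) if k even, 0 if k odd]. Integrating term-by-term (or equivalently evaluating the antiderivative F(x) = x^6/3 - 9*x^5/5 + 11*x^4/4 - x^3 + 5*x^2/2 - 6*x at the endpoints):
  F(1) − F(−1) = -193/60 − (863/60) = -88/5.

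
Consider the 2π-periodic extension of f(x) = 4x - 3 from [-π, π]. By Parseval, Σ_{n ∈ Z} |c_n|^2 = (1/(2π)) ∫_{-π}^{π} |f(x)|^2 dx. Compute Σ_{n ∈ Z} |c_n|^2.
Σ |c_n|^2 = 16π^2/3 + 9

Expand and integrate term by term over [-π, π]:
  ∫ (4x)^2 dx = 16·(2π^3/3); ∫ 2·4·(-3)·x dx = 0 (odd integrand); ∫ (-3)^2 dx = 9·2π.
So (1/(2π)) ∫_{-π}^{π} (4x - 3)^2 dx = 16π^2/3 + 9 = 16π^2/3 + 9.
Parseval ⇒ Σ |c_n|^2 = 16π^2/3 + 9.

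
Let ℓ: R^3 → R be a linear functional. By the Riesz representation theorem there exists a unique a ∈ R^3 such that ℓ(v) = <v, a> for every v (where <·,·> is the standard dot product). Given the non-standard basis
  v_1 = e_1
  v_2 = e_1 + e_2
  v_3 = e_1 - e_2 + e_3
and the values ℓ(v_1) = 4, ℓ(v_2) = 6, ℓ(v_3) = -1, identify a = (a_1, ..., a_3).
a = (4, 2, -3)

Write a = (a_1, ..., a_3) in the standard basis. For each basis vector v_i, ℓ(v_i) = <v_i, a> is a linear equation in the a_j's. Collect the n equations into a matrix system V a = ℓ, where row i of V is v_i (expressed in the standard basis). Since V is invertible (lower-triangular with 1s on the diagonal, up to permutation), solve by back-substitution:
  V =
[[1, 0, 0],
 [1, 1, 0],
 [1, -1, 1]]
  V a = (4, 6, -1)
Solving gives a = (4, 2, -3).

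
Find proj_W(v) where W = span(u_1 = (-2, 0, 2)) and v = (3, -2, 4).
proj_W(v) = (-1/2, 0, 1/2)

Set up U = [u_1 | ... | u_1] ∈ R^(3×1). The projector onto W = col(U) is P = U (U^T U)^(-1) U^T.
Compute U^T U =
  [8],
and U^T v = (2).
Solve U^T U · c = U^T v for the coefficients: c = (1/4). The projection is proj_W(v) = U c.
Check: (v - proj_W(v)) · u_1 = 0  (should be 0).
Result: proj_W(v) = (-1/2, 0, 1/2).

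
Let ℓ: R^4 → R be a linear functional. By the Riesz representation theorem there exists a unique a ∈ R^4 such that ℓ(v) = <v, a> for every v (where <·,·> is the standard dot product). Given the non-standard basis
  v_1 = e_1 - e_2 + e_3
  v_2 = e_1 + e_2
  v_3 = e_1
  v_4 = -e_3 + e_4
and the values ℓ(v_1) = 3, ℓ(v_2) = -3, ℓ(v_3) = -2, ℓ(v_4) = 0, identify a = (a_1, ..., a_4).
a = (-2, -1, 4, 4)

Write a = (a_1, ..., a_4) in the standard basis. For each basis vector v_i, ℓ(v_i) = <v_i, a> is a linear equation in the a_j's. Collect the n equations into a matrix system V a = ℓ, where row i of V is v_i (expressed in the standard basis). Since V is invertible (lower-triangular with 1s on the diagonal, up to permutation), solve by back-substitution:
  V =
[[1, -1, 1, 0],
 [1, 1, 0, 0],
 [1, 0, 0, 0],
 [0, 0, -1, 1]]
  V a = (3, -3, -2, 0)
Solving gives a = (-2, -1, 4, 4).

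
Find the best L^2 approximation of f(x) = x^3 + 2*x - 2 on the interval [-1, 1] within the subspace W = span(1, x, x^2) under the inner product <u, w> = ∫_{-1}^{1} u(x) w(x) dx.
g(x) = 13*x/5 - 2

The best approximation g ∈ W is the orthogonal projection of f onto W. Writing g = a_0 + a_1 x + a_2 x^2, the coefficients solve the normal equations G · a = b where
  G_{ij} = <φ_i, φ_j> and b_i = <f, φ_i>, with φ_0 = 1, φ_1 = x, φ_2 = x^2.
G =
  [2, 0, 2/3]
  [0, 2/3, 0]
  [2/3, 0, 2/5],
b = (-4, 26/15, -4/3).
Solving gives a_0 = -2, a_1 = 13/5, a_2 = 0, so
  g(x) = 13*x/5 - 2.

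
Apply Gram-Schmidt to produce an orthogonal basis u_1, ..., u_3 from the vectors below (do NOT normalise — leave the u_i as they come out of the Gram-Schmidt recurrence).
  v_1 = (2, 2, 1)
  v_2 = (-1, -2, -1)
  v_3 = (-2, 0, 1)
Orthogonal basis:
  u_1 = (2, 2, 1)
  u_2 = (5/9, -4/9, -2/9)
  u_3 = (0, -2/5, 4/5)

Apply the Gram-Schmidt recurrence
  u_1 = v_1
  u_i = v_i − Σ_{j<i} ((v_i · u_j) / (u_j · u_j)) · u_j.

Step by step this gives:
  u_1 = (2, 2, 1)
  u_2 = (5/9, -4/9, -2/9)
  u_3 = (0, -2/5, 4/5)

Orthogonality check:
  u_2 · u_1 = 0 (should be 0)
  u_3 · u_1 = 0 (should be 0)
  u_3 · u_2 = 0 (should be 0)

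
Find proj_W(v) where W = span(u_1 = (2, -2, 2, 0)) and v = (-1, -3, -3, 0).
proj_W(v) = (-1/3, 1/3, -1/3, 0)

Set up U = [u_1 | ... | u_1] ∈ R^(4×1). The projector onto W = col(U) is P = U (U^T U)^(-1) U^T.
Compute U^T U =
  [12],
and U^T v = (-2).
Solve U^T U · c = U^T v for the coefficients: c = (-1/6). The projection is proj_W(v) = U c.
Check: (v - proj_W(v)) · u_1 = 0  (should be 0).
Result: proj_W(v) = (-1/3, 1/3, -1/3, 0).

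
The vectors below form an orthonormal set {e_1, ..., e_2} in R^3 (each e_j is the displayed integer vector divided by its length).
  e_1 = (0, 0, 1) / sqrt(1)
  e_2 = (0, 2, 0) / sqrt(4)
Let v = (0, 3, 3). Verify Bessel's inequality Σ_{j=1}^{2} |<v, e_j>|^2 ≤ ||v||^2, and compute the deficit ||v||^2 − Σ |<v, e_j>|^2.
Σ |<v, e_j>|^2 = 18; ||v||^2 = 18; deficit = 0

Write each e_j = u_j / sqrt(<u_j, u_j>) where u_j is the displayed integer vector. Then <v, e_j> = <v, u_j> / sqrt(<u_j, u_j>), so |<v, e_j>|^2 = <v, u_j>^2 / <u_j, u_j>.
Coefficients: <v, e_1> = 3/sqrt(1), <v, e_2> = 6/sqrt(4).
Square and sum: Σ |<v, e_j>|^2 = 18.
Compute ||v||^2 = v·v = 18.
Deficit = 18 − 18 = 0 ≥ 0, confirming Bessel's inequality. (The deficit equals ||v − Σ <v,e_j> e_j||^2, the squared distance from v to span{e_j}.)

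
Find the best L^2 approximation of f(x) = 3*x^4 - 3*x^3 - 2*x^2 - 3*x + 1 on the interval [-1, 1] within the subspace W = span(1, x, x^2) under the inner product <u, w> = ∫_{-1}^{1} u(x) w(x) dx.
g(x) = 4*x^2/7 - 24*x/5 + 26/35

The best approximation g ∈ W is the orthogonal projection of f onto W. Writing g = a_0 + a_1 x + a_2 x^2, the coefficients solve the normal equations G · a = b where
  G_{ij} = <φ_i, φ_j> and b_i = <f, φ_i>, with φ_0 = 1, φ_1 = x, φ_2 = x^2.
G =
  [2, 0, 2/3]
  [0, 2/3, 0]
  [2/3, 0, 2/5],
b = (28/15, -16/5, 76/105).
Solving gives a_0 = 26/35, a_1 = -24/5, a_2 = 4/7, so
  g(x) = 4*x^2/7 - 24*x/5 + 26/35.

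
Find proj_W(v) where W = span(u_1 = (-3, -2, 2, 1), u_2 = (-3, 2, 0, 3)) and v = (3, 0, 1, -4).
proj_W(v) = (273/83, -108/83, -37/83, -236/83)

Set up U = [u_1 | ... | u_2] ∈ R^(4×2). The projector onto W = col(U) is P = U (U^T U)^(-1) U^T.
Compute U^T U =
  [18, 8]
  [8, 22],
and U^T v = (-11, -21).
Solve U^T U · c = U^T v for the coefficients: c = (-37/166, -145/166). The projection is proj_W(v) = U c.
Check: (v - proj_W(v)) · u_1 = 0  (should be 0).
Check: (v - proj_W(v)) · u_2 = 0  (should be 0).
Result: proj_W(v) = (273/83, -108/83, -37/83, -236/83).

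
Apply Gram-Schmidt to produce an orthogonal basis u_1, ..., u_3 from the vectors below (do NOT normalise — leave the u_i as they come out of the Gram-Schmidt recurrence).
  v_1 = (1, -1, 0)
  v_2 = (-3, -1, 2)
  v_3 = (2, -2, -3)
Orthogonal basis:
  u_1 = (1, -1, 0)
  u_2 = (-2, -2, 2)
  u_3 = (-1, -1, -2)

Apply the Gram-Schmidt recurrence
  u_1 = v_1
  u_i = v_i − Σ_{j<i} ((v_i · u_j) / (u_j · u_j)) · u_j.

Step by step this gives:
  u_1 = (1, -1, 0)
  u_2 = (-2, -2, 2)
  u_3 = (-1, -1, -2)

Orthogonality check:
  u_2 · u_1 = 0 (should be 0)
  u_3 · u_1 = 0 (should be 0)
  u_3 · u_2 = 0 (should be 0)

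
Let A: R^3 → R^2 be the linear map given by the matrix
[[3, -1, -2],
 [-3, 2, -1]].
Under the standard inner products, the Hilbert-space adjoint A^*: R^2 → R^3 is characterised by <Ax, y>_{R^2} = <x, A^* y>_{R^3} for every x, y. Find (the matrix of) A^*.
A^* = A^T =
[[3, -3],
 [-1, 2],
 [-2, -1]]

For real matrices with standard dot products, the defining identity <Ax, y> = <x, A^* y> gives (Ax)^T y = x^T (A^*) y, i.e. x^T A^T y = x^T (A^*) y. Since this holds for all x, y, we must have A^* = A^T. Therefore
A^* =
[[3, -3],
 [-1, 2],
 [-2, -1]].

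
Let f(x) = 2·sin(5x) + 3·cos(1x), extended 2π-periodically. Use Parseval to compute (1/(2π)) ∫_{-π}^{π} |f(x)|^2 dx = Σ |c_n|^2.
Σ |c_n|^2 = 13/2

Expand |f|^2 and use orthogonality of {sin(nx), cos(mx)} on [-π, π]:
  ∫_{-π}^{π} sin(nx)^2 dx = π, ∫ cos(mx)^2 dx = π, and cross terms integrate to 0.
So ∫_{-π}^{π} f(x)^2 dx = 2^2 · π + 3^2 · π = (4 + 9)π.
Divide by 2π: (4 + 9)/2 = 13/2.
By Parseval, this equals Σ |c_n|^2.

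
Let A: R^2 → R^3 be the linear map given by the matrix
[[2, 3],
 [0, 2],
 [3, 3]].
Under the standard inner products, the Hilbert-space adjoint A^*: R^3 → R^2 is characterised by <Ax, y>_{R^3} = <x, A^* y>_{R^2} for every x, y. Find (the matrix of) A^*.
A^* = A^T =
[[2, 0, 3],
 [3, 2, 3]]

For real matrices with standard dot products, the defining identity <Ax, y> = <x, A^* y> gives (Ax)^T y = x^T (A^*) y, i.e. x^T A^T y = x^T (A^*) y. Since this holds for all x, y, we must have A^* = A^T. Therefore
A^* =
[[2, 0, 3],
 [3, 2, 3]].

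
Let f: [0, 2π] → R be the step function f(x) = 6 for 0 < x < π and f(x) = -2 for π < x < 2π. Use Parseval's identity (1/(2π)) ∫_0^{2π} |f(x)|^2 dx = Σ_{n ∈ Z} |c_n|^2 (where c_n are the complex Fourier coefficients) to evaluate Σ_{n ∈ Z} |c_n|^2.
Σ |c_n|^2 = 20

Parseval equates the L^2 energy of f (normalised by 1/(2π)) with the ℓ^2 sum of its Fourier coefficients: (1/(2π)) ∫_0^{2π} |f|^2 = Σ |c_n|^2.
Compute the left side: (1/(2π)) [∫_0^π 6^2 dx + ∫_π^{2π} (-2)^2 dx] = (1/(2π)) · (36π + 4π) = (36 + 4)/2 = 20.
So Σ_{n ∈ Z} |c_n|^2 = 20.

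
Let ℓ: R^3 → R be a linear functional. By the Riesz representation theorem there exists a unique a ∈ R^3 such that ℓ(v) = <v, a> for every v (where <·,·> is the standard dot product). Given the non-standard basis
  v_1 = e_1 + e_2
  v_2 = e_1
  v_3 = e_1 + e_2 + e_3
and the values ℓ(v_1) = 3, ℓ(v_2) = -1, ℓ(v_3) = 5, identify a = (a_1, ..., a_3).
a = (-1, 4, 2)

Write a = (a_1, ..., a_3) in the standard basis. For each basis vector v_i, ℓ(v_i) = <v_i, a> is a linear equation in the a_j's. Collect the n equations into a matrix system V a = ℓ, where row i of V is v_i (expressed in the standard basis). Since V is invertible (lower-triangular with 1s on the diagonal, up to permutation), solve by back-substitution:
  V =
[[1, 1, 0],
 [1, 0, 0],
 [1, 1, 1]]
  V a = (3, -1, 5)
Solving gives a = (-1, 4, 2).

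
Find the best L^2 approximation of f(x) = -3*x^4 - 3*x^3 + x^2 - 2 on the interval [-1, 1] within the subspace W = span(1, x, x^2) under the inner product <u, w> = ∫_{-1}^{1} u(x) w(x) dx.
g(x) = -11*x^2/7 - 9*x/5 - 61/35

The best approximation g ∈ W is the orthogonal projection of f onto W. Writing g = a_0 + a_1 x + a_2 x^2, the coefficients solve the normal equations G · a = b where
  G_{ij} = <φ_i, φ_j> and b_i = <f, φ_i>, with φ_0 = 1, φ_1 = x, φ_2 = x^2.
G =
  [2, 0, 2/3]
  [0, 2/3, 0]
  [2/3, 0, 2/5],
b = (-68/15, -6/5, -188/105).
Solving gives a_0 = -61/35, a_1 = -9/5, a_2 = -11/7, so
  g(x) = -11*x^2/7 - 9*x/5 - 61/35.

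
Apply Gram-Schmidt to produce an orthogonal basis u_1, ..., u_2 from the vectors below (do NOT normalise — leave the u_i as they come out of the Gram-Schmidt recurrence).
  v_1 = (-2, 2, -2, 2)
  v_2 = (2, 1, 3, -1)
Orthogonal basis:
  u_1 = (-2, 2, -2, 2)
  u_2 = (3/4, 9/4, 7/4, 1/4)

Apply the Gram-Schmidt recurrence
  u_1 = v_1
  u_i = v_i − Σ_{j<i} ((v_i · u_j) / (u_j · u_j)) · u_j.

Step by step this gives:
  u_1 = (-2, 2, -2, 2)
  u_2 = (3/4, 9/4, 7/4, 1/4)

Orthogonality check:
  u_2 · u_1 = 0 (should be 0)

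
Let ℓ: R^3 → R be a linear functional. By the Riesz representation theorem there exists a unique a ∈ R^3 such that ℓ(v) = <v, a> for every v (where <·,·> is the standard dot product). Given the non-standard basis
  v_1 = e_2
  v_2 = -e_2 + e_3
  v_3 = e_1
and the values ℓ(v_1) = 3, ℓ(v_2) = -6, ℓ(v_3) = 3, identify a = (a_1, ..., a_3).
a = (3, 3, -3)

Write a = (a_1, ..., a_3) in the standard basis. For each basis vector v_i, ℓ(v_i) = <v_i, a> is a linear equation in the a_j's. Collect the n equations into a matrix system V a = ℓ, where row i of V is v_i (expressed in the standard basis). Since V is invertible (lower-triangular with 1s on the diagonal, up to permutation), solve by back-substitution:
  V =
[[0, 1, 0],
 [0, -1, 1],
 [1, 0, 0]]
  V a = (3, -6, 3)
Solving gives a = (3, 3, -3).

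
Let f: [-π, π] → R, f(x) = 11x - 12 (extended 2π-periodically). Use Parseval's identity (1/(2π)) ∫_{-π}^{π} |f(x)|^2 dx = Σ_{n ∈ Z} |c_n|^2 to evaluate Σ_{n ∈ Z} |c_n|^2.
Σ |c_n|^2 = 121π^2/3 + 144

Expand and integrate term by term over [-π, π]:
  ∫ (11x)^2 dx = 121·(2π^3/3); ∫ 2·11·(-12)·x dx = 0 (odd integrand); ∫ (-12)^2 dx = 144·2π.
So (1/(2π)) ∫_{-π}^{π} (11x - 12)^2 dx = 121π^2/3 + 144 = 121π^2/3 + 144.
Parseval ⇒ Σ |c_n|^2 = 121π^2/3 + 144.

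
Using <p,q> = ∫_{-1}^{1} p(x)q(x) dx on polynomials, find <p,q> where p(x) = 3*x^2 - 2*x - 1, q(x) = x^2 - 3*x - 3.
<p,q> = 68/15

Expand the product: p(x)·q(x) = 3*x^4 - 11*x^3 - 4*x^2 + 9*x + 3.
∫_{-1}^{1} of each monomial x^k gives [2/(k+1) if k even, 0 if k odd]. Integrating term-by-term (or equivalently evaluating the antiderivative F(x) = 3*x^5/5 - 11*x^4/4 - 4*x^3/3 + 9*x^2/2 + 3*x at the endpoints):
  F(1) − F(−1) = 241/60 − (-31/60) = 68/15.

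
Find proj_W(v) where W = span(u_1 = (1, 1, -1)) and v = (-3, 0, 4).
proj_W(v) = (-7/3, -7/3, 7/3)

Set up U = [u_1 | ... | u_1] ∈ R^(3×1). The projector onto W = col(U) is P = U (U^T U)^(-1) U^T.
Compute U^T U =
  [3],
and U^T v = (-7).
Solve U^T U · c = U^T v for the coefficients: c = (-7/3). The projection is proj_W(v) = U c.
Check: (v - proj_W(v)) · u_1 = 0  (should be 0).
Result: proj_W(v) = (-7/3, -7/3, 7/3).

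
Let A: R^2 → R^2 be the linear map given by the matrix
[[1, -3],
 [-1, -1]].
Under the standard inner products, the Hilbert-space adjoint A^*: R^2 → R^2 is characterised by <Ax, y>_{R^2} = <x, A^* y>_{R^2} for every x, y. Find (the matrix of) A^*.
A^* = A^T =
[[1, -1],
 [-3, -1]]

For real matrices with standard dot products, the defining identity <Ax, y> = <x, A^* y> gives (Ax)^T y = x^T (A^*) y, i.e. x^T A^T y = x^T (A^*) y. Since this holds for all x, y, we must have A^* = A^T. Therefore
A^* =
[[1, -1],
 [-3, -1]].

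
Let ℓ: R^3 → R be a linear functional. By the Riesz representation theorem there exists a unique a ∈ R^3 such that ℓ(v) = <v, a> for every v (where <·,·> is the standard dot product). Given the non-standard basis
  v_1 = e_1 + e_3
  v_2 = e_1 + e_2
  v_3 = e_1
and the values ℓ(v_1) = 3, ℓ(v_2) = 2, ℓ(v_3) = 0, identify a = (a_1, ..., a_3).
a = (0, 2, 3)

Write a = (a_1, ..., a_3) in the standard basis. For each basis vector v_i, ℓ(v_i) = <v_i, a> is a linear equation in the a_j's. Collect the n equations into a matrix system V a = ℓ, where row i of V is v_i (expressed in the standard basis). Since V is invertible (lower-triangular with 1s on the diagonal, up to permutation), solve by back-substitution:
  V =
[[1, 0, 1],
 [1, 1, 0],
 [1, 0, 0]]
  V a = (3, 2, 0)
Solving gives a = (0, 2, 3).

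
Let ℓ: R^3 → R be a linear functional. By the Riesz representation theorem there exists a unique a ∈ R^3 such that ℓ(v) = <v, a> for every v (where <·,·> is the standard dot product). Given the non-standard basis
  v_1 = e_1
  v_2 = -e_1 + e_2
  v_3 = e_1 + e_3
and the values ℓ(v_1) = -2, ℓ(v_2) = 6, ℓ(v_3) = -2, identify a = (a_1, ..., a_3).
a = (-2, 4, 0)

Write a = (a_1, ..., a_3) in the standard basis. For each basis vector v_i, ℓ(v_i) = <v_i, a> is a linear equation in the a_j's. Collect the n equations into a matrix system V a = ℓ, where row i of V is v_i (expressed in the standard basis). Since V is invertible (lower-triangular with 1s on the diagonal, up to permutation), solve by back-substitution:
  V =
[[1, 0, 0],
 [-1, 1, 0],
 [1, 0, 1]]
  V a = (-2, 6, -2)
Solving gives a = (-2, 4, 0).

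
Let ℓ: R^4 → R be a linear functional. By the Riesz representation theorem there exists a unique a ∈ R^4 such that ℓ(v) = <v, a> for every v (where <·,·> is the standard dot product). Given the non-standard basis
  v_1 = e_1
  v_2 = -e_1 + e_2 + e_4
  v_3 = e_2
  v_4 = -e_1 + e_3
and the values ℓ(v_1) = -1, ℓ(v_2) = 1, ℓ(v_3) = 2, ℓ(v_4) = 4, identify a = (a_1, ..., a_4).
a = (-1, 2, 3, -2)

Write a = (a_1, ..., a_4) in the standard basis. For each basis vector v_i, ℓ(v_i) = <v_i, a> is a linear equation in the a_j's. Collect the n equations into a matrix system V a = ℓ, where row i of V is v_i (expressed in the standard basis). Since V is invertible (lower-triangular with 1s on the diagonal, up to permutation), solve by back-substitution:
  V =
[[1, 0, 0, 0],
 [-1, 1, 0, 1],
 [0, 1, 0, 0],
 [-1, 0, 1, 0]]
  V a = (-1, 1, 2, 4)
Solving gives a = (-1, 2, 3, -2).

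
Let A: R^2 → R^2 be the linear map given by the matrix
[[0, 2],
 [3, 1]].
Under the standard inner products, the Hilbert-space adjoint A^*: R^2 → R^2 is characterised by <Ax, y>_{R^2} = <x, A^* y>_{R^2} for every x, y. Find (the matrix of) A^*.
A^* = A^T =
[[0, 3],
 [2, 1]]

For real matrices with standard dot products, the defining identity <Ax, y> = <x, A^* y> gives (Ax)^T y = x^T (A^*) y, i.e. x^T A^T y = x^T (A^*) y. Since this holds for all x, y, we must have A^* = A^T. Therefore
A^* =
[[0, 3],
 [2, 1]].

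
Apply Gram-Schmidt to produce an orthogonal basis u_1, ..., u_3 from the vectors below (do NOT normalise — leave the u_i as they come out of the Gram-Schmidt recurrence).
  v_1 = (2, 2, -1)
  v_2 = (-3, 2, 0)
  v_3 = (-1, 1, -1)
Orthogonal basis:
  u_1 = (2, 2, -1)
  u_2 = (-23/9, 22/9, -2/9)
  u_3 = (-18/113, -27/113, -90/113)

Apply the Gram-Schmidt recurrence
  u_1 = v_1
  u_i = v_i − Σ_{j<i} ((v_i · u_j) / (u_j · u_j)) · u_j.

Step by step this gives:
  u_1 = (2, 2, -1)
  u_2 = (-23/9, 22/9, -2/9)
  u_3 = (-18/113, -27/113, -90/113)

Orthogonality check:
  u_2 · u_1 = 0 (should be 0)
  u_3 · u_1 = 0 (should be 0)
  u_3 · u_2 = 0 (should be 0)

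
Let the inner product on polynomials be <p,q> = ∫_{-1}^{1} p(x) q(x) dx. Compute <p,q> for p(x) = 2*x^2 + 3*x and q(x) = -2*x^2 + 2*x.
<p,q> = 12/5

Expand the product: p(x)·q(x) = -4*x^4 - 2*x^3 + 6*x^2.
∫_{-1}^{1} of each monomial x^k gives [2/(k+1) if k even, 0 if k odd]. Integrating term-by-term (or equivalently evaluating the antiderivative F(x) = -4*x^5/5 - x^4/2 + 2*x^3 at the endpoints):
  F(1) − F(−1) = 7/10 − (-17/10) = 12/5.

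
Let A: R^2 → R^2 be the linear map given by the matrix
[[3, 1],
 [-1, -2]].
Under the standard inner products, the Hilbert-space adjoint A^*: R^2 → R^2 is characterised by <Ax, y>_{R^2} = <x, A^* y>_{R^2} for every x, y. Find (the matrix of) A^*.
A^* = A^T =
[[3, -1],
 [1, -2]]

For real matrices with standard dot products, the defining identity <Ax, y> = <x, A^* y> gives (Ax)^T y = x^T (A^*) y, i.e. x^T A^T y = x^T (A^*) y. Since this holds for all x, y, we must have A^* = A^T. Therefore
A^* =
[[3, -1],
 [1, -2]].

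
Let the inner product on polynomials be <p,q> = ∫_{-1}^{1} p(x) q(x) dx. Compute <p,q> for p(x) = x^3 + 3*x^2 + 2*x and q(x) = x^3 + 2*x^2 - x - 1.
<p,q> = -26/105

Expand the product: p(x)·q(x) = x^6 + 5*x^5 + 7*x^4 - 5*x^2 - 2*x.
∫_{-1}^{1} of each monomial x^k gives [2/(k+1) if k even, 0 if k odd]. Integrating term-by-term (or equivalently evaluating the antiderivative F(x) = x^7/7 + 5*x^6/6 + 7*x^5/5 - 5*x^3/3 - x^2 at the endpoints):
  F(1) − F(−1) = -61/210 − (-3/70) = -26/105.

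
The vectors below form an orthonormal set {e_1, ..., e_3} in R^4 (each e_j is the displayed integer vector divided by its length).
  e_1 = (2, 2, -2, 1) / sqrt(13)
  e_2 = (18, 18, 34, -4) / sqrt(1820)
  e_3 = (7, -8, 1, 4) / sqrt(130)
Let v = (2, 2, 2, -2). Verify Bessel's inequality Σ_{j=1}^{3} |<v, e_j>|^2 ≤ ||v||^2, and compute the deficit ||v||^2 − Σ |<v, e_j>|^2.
Σ |<v, e_j>|^2 = 1168/91; ||v||^2 = 16; deficit = 288/91

Write each e_j = u_j / sqrt(<u_j, u_j>) where u_j is the displayed integer vector. Then <v, e_j> = <v, u_j> / sqrt(<u_j, u_j>), so |<v, e_j>|^2 = <v, u_j>^2 / <u_j, u_j>.
Coefficients: <v, e_1> = 2/sqrt(13), <v, e_2> = 148/sqrt(1820), <v, e_3> = -8/sqrt(130).
Square and sum: Σ |<v, e_j>|^2 = 1168/91.
Compute ||v||^2 = v·v = 16.
Deficit = 16 − 1168/91 = 288/91 ≥ 0, confirming Bessel's inequality. (The deficit equals ||v − Σ <v,e_j> e_j||^2, the squared distance from v to span{e_j}.)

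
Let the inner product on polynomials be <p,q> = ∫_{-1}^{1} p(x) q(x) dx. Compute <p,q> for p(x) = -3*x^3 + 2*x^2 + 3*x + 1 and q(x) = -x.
<p,q> = -4/5

Expand the product: p(x)·q(x) = 3*x^4 - 2*x^3 - 3*x^2 - x.
∫_{-1}^{1} of each monomial x^k gives [2/(k+1) if k even, 0 if k odd]. Integrating term-by-term (or equivalently evaluating the antiderivative F(x) = 3*x^5/5 - x^4/2 - x^3 - x^2/2 at the endpoints):
  F(1) − F(−1) = -7/5 − (-3/5) = -4/5.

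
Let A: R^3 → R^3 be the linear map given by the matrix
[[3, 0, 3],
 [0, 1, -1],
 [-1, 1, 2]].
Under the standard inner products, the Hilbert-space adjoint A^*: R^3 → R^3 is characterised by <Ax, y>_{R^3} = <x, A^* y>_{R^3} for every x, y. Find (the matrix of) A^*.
A^* = A^T =
[[3, 0, -1],
 [0, 1, 1],
 [3, -1, 2]]

For real matrices with standard dot products, the defining identity <Ax, y> = <x, A^* y> gives (Ax)^T y = x^T (A^*) y, i.e. x^T A^T y = x^T (A^*) y. Since this holds for all x, y, we must have A^* = A^T. Therefore
A^* =
[[3, 0, -1],
 [0, 1, 1],
 [3, -1, 2]].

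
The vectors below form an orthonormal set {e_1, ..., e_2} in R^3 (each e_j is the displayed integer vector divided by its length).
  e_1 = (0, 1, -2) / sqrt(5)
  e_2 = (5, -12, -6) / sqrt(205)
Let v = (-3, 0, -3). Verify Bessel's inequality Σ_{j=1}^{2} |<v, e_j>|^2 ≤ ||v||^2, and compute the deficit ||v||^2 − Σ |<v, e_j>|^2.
Σ |<v, e_j>|^2 = 297/41; ||v||^2 = 18; deficit = 441/41

Write each e_j = u_j / sqrt(<u_j, u_j>) where u_j is the displayed integer vector. Then <v, e_j> = <v, u_j> / sqrt(<u_j, u_j>), so |<v, e_j>|^2 = <v, u_j>^2 / <u_j, u_j>.
Coefficients: <v, e_1> = 6/sqrt(5), <v, e_2> = 3/sqrt(205).
Square and sum: Σ |<v, e_j>|^2 = 297/41.
Compute ||v||^2 = v·v = 18.
Deficit = 18 − 297/41 = 441/41 ≥ 0, confirming Bessel's inequality. (The deficit equals ||v − Σ <v,e_j> e_j||^2, the squared distance from v to span{e_j}.)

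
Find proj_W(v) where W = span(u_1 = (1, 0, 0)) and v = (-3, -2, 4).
proj_W(v) = (-3, 0, 0)

Set up U = [u_1 | ... | u_1] ∈ R^(3×1). The projector onto W = col(U) is P = U (U^T U)^(-1) U^T.
Compute U^T U =
  [1],
and U^T v = (-3).
Solve U^T U · c = U^T v for the coefficients: c = (-3). The projection is proj_W(v) = U c.
Check: (v - proj_W(v)) · u_1 = 0  (should be 0).
Result: proj_W(v) = (-3, 0, 0).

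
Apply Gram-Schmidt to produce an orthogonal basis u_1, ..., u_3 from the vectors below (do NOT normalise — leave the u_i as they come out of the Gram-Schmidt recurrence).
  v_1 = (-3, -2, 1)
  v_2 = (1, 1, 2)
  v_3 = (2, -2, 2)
Orthogonal basis:
  u_1 = (-3, -2, 1)
  u_2 = (5/14, 4/7, 31/14)
  u_3 = (26/15, -182/75, 26/75)

Apply the Gram-Schmidt recurrence
  u_1 = v_1
  u_i = v_i − Σ_{j<i} ((v_i · u_j) / (u_j · u_j)) · u_j.

Step by step this gives:
  u_1 = (-3, -2, 1)
  u_2 = (5/14, 4/7, 31/14)
  u_3 = (26/15, -182/75, 26/75)

Orthogonality check:
  u_2 · u_1 = 0 (should be 0)
  u_3 · u_1 = 0 (should be 0)
  u_3 · u_2 = 0 (should be 0)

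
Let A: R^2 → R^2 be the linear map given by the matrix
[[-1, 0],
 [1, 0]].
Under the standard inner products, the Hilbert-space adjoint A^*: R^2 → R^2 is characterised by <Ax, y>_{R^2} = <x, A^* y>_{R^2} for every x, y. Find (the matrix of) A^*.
A^* = A^T =
[[-1, 1],
 [0, 0]]

For real matrices with standard dot products, the defining identity <Ax, y> = <x, A^* y> gives (Ax)^T y = x^T (A^*) y, i.e. x^T A^T y = x^T (A^*) y. Since this holds for all x, y, we must have A^* = A^T. Therefore
A^* =
[[-1, 1],
 [0, 0]].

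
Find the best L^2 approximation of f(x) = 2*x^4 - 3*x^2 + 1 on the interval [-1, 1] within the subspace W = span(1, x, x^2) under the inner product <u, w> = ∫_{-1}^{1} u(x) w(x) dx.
g(x) = 29/35 - 9*x^2/7

The best approximation g ∈ W is the orthogonal projection of f onto W. Writing g = a_0 + a_1 x + a_2 x^2, the coefficients solve the normal equations G · a = b where
  G_{ij} = <φ_i, φ_j> and b_i = <f, φ_i>, with φ_0 = 1, φ_1 = x, φ_2 = x^2.
G =
  [2, 0, 2/3]
  [0, 2/3, 0]
  [2/3, 0, 2/5],
b = (4/5, 0, 4/105).
Solving gives a_0 = 29/35, a_1 = 0, a_2 = -9/7, so
  g(x) = 29/35 - 9*x^2/7.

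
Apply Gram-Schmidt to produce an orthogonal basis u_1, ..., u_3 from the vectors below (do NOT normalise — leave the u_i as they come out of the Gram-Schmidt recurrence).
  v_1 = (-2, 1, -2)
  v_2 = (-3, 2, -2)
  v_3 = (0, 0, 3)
Orthogonal basis:
  u_1 = (-2, 1, -2)
  u_2 = (-1/3, 2/3, 2/3)
  u_3 = (-2/3, -2/3, 1/3)

Apply the Gram-Schmidt recurrence
  u_1 = v_1
  u_i = v_i − Σ_{j<i} ((v_i · u_j) / (u_j · u_j)) · u_j.

Step by step this gives:
  u_1 = (-2, 1, -2)
  u_2 = (-1/3, 2/3, 2/3)
  u_3 = (-2/3, -2/3, 1/3)

Orthogonality check:
  u_2 · u_1 = 0 (should be 0)
  u_3 · u_1 = 0 (should be 0)
  u_3 · u_2 = 0 (should be 0)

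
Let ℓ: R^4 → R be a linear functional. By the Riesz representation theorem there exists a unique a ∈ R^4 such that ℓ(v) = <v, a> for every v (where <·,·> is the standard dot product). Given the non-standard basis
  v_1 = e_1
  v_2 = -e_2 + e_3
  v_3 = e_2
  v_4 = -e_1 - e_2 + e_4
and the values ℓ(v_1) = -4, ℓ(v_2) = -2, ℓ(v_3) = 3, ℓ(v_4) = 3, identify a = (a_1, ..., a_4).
a = (-4, 3, 1, 2)

Write a = (a_1, ..., a_4) in the standard basis. For each basis vector v_i, ℓ(v_i) = <v_i, a> is a linear equation in the a_j's. Collect the n equations into a matrix system V a = ℓ, where row i of V is v_i (expressed in the standard basis). Since V is invertible (lower-triangular with 1s on the diagonal, up to permutation), solve by back-substitution:
  V =
[[1, 0, 0, 0],
 [0, -1, 1, 0],
 [0, 1, 0, 0],
 [-1, -1, 0, 1]]
  V a = (-4, -2, 3, 3)
Solving gives a = (-4, 3, 1, 2).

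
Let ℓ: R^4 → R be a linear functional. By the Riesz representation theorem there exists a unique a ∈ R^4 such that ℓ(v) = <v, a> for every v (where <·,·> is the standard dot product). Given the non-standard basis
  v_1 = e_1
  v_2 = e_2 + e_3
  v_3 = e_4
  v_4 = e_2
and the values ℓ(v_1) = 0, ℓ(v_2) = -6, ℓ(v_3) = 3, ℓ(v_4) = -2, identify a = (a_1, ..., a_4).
a = (0, -2, -4, 3)

Write a = (a_1, ..., a_4) in the standard basis. For each basis vector v_i, ℓ(v_i) = <v_i, a> is a linear equation in the a_j's. Collect the n equations into a matrix system V a = ℓ, where row i of V is v_i (expressed in the standard basis). Since V is invertible (lower-triangular with 1s on the diagonal, up to permutation), solve by back-substitution:
  V =
[[1, 0, 0, 0],
 [0, 1, 1, 0],
 [0, 0, 0, 1],
 [0, 1, 0, 0]]
  V a = (0, -6, 3, -2)
Solving gives a = (0, -2, -4, 3).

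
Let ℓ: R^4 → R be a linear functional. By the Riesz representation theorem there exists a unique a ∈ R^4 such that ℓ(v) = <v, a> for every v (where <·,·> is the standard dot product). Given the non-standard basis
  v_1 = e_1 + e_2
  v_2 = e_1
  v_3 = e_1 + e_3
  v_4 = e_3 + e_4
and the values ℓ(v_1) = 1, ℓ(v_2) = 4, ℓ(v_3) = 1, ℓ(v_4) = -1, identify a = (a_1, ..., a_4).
a = (4, -3, -3, 2)

Write a = (a_1, ..., a_4) in the standard basis. For each basis vector v_i, ℓ(v_i) = <v_i, a> is a linear equation in the a_j's. Collect the n equations into a matrix system V a = ℓ, where row i of V is v_i (expressed in the standard basis). Since V is invertible (lower-triangular with 1s on the diagonal, up to permutation), solve by back-substitution:
  V =
[[1, 1, 0, 0],
 [1, 0, 0, 0],
 [1, 0, 1, 0],
 [0, 0, 1, 1]]
  V a = (1, 4, 1, -1)
Solving gives a = (4, -3, -3, 2).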